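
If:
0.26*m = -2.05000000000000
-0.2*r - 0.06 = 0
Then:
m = -7.88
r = -0.30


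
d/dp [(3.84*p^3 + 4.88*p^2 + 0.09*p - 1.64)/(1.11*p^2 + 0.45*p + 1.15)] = (4.2624*p^4 + 3.456*p^3 + 15.3441*p^2 + 14.8648*p + 0.8415)/(1.2321*p^4 + 0.999*p^3 + 2.7555*p^2 + 1.035*p + 1.3225)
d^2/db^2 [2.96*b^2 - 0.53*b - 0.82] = 5.92000000000000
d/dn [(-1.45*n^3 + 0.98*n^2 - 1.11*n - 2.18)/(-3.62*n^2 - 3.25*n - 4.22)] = (5.249*n^4 + 9.425*n^3 + 11.1538*n^2 - 24.0544*n - 2.4008)/(13.1044*n^4 + 23.53*n^3 + 41.1153*n^2 + 27.43*n + 17.8084)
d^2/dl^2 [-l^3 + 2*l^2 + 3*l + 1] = 4 - 6*l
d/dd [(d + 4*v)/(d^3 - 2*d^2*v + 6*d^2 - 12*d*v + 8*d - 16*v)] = (d^3 - 2*d^2*v + 6*d^2 - 12*d*v + 8*d - 16*v - (d + 4*v)*(3*d^2 - 4*d*v + 12*d - 12*v + 8))/(d^3 - 2*d^2*v + 6*d^2 - 12*d*v + 8*d - 16*v)^2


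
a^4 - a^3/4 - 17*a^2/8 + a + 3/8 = (a - 1)^2*(a + 1/4)*(a + 3/2)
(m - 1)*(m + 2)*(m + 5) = m^3 + 6*m^2 + 3*m - 10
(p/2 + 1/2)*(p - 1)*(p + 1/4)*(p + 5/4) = p^4/2 + 3*p^3/4 - 11*p^2/32 - 3*p/4 - 5/32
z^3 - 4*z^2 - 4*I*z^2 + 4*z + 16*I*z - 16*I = (z - 2)^2*(z - 4*I)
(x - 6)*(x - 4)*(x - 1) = x^3 - 11*x^2 + 34*x - 24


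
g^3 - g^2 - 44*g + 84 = (g - 6)*(g - 2)*(g + 7)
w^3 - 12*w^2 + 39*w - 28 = (w - 7)*(w - 4)*(w - 1)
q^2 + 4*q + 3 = (q + 1)*(q + 3)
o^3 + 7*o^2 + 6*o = o*(o + 1)*(o + 6)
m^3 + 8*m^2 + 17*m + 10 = (m + 1)*(m + 2)*(m + 5)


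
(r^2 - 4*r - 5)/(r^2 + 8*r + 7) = (r - 5)/(r + 7)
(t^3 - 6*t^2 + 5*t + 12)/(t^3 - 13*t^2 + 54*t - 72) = (t + 1)/(t - 6)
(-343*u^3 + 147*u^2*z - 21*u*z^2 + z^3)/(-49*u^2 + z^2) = (49*u^2 - 14*u*z + z^2)/(7*u + z)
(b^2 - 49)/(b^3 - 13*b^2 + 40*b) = (b^2 - 49)/(b*(b^2 - 13*b + 40))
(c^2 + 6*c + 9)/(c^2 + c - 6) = (c + 3)/(c - 2)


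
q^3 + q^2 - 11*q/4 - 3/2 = (q - 3/2)*(q + 1/2)*(q + 2)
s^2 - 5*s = s*(s - 5)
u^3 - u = u*(u - 1)*(u + 1)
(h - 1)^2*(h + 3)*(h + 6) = h^4 + 7*h^3 + h^2 - 27*h + 18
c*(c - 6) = c^2 - 6*c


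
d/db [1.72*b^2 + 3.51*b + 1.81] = 3.44*b + 3.51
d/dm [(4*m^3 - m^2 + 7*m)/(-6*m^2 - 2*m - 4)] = (-6*m^4 - 4*m^3 - m^2 + 2*m - 7)/(9*m^4 + 6*m^3 + 13*m^2 + 4*m + 4)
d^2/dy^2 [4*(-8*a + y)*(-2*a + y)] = 8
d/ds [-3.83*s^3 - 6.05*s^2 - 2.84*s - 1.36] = -11.49*s^2 - 12.1*s - 2.84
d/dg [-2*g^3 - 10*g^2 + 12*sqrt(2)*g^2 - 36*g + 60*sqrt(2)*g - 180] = -6*g^2 - 20*g + 24*sqrt(2)*g - 36 + 60*sqrt(2)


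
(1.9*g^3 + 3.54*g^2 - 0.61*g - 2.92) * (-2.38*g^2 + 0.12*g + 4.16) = -4.522*g^5 - 8.1972*g^4 + 9.7806*g^3 + 21.6028*g^2 - 2.888*g - 12.1472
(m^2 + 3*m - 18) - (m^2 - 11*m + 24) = 14*m - 42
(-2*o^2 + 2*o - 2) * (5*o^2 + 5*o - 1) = -10*o^4 + 2*o^2 - 12*o + 2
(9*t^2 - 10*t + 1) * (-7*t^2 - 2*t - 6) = -63*t^4 + 52*t^3 - 41*t^2 + 58*t - 6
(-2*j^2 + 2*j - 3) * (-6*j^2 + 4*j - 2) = 12*j^4 - 20*j^3 + 30*j^2 - 16*j + 6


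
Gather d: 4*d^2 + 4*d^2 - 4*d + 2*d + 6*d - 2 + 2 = 8*d^2 + 4*d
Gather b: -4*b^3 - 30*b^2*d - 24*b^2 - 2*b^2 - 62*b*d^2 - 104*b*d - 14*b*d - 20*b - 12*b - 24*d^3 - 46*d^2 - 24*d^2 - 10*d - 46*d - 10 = -4*b^3 + b^2*(-30*d - 26) + b*(-62*d^2 - 118*d - 32) - 24*d^3 - 70*d^2 - 56*d - 10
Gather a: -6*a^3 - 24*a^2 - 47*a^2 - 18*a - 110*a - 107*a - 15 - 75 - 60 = -6*a^3 - 71*a^2 - 235*a - 150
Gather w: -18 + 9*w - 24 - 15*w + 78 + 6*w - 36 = 0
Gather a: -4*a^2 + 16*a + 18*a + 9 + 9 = -4*a^2 + 34*a + 18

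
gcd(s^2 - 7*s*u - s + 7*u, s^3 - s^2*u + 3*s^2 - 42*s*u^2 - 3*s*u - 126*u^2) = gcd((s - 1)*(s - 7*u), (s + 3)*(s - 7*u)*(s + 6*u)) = s - 7*u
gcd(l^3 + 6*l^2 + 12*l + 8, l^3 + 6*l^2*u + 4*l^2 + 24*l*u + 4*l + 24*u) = l^2 + 4*l + 4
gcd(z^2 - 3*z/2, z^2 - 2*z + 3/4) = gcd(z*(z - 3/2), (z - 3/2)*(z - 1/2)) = z - 3/2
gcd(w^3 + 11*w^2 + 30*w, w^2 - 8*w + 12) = 1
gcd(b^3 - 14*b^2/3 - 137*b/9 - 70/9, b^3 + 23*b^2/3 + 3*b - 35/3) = b + 5/3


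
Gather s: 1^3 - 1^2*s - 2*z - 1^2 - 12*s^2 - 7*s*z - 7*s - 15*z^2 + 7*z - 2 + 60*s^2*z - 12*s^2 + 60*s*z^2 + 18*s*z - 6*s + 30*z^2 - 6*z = s^2*(60*z - 24) + s*(60*z^2 + 11*z - 14) + 15*z^2 - z - 2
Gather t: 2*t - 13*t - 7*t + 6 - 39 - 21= -18*t - 54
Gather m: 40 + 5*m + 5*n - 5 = 5*m + 5*n + 35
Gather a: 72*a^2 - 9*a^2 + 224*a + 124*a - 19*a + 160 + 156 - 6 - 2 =63*a^2 + 329*a + 308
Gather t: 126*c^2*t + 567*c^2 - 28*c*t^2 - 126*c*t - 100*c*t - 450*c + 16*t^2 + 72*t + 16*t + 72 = 567*c^2 - 450*c + t^2*(16 - 28*c) + t*(126*c^2 - 226*c + 88) + 72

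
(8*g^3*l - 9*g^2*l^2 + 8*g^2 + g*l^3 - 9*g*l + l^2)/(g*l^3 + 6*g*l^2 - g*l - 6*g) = (8*g^3*l - 9*g^2*l^2 + 8*g^2 + g*l^3 - 9*g*l + l^2)/(g*(l^3 + 6*l^2 - l - 6))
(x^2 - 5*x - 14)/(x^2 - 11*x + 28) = (x + 2)/(x - 4)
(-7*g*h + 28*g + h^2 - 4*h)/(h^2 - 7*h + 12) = (-7*g + h)/(h - 3)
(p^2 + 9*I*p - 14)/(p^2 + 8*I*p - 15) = (p^2 + 9*I*p - 14)/(p^2 + 8*I*p - 15)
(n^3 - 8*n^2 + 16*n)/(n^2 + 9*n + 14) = n*(n^2 - 8*n + 16)/(n^2 + 9*n + 14)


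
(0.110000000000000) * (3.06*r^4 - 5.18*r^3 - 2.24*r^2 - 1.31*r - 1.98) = 0.3366*r^4 - 0.5698*r^3 - 0.2464*r^2 - 0.1441*r - 0.2178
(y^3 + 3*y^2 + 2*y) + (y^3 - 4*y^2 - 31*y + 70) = 2*y^3 - y^2 - 29*y + 70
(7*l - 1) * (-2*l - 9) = -14*l^2 - 61*l + 9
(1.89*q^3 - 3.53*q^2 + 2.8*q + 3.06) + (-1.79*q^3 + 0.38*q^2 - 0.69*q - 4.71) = 0.0999999999999999*q^3 - 3.15*q^2 + 2.11*q - 1.65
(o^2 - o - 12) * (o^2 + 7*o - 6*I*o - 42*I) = o^4 + 6*o^3 - 6*I*o^3 - 19*o^2 - 36*I*o^2 - 84*o + 114*I*o + 504*I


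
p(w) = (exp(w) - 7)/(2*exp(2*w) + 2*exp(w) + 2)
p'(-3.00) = 0.20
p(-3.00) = -3.30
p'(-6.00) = 0.01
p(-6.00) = -3.49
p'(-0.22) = 1.25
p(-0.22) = -1.27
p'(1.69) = 0.12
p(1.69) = -0.02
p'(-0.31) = 1.26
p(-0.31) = -1.38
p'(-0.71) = 1.20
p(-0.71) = -1.88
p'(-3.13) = 0.17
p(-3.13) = -3.33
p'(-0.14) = 1.22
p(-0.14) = -1.17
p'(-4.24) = 0.06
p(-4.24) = -3.44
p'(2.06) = 0.04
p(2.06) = 0.01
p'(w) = (exp(w) - 7)*(-4*exp(2*w) - 2*exp(w))/(2*exp(2*w) + 2*exp(w) + 2)^2 + exp(w)/(2*exp(2*w) + 2*exp(w) + 2) = (-(exp(w) - 7)*(2*exp(w) + 1) + exp(2*w) + exp(w) + 1)*exp(w)/(2*(exp(2*w) + exp(w) + 1)^2)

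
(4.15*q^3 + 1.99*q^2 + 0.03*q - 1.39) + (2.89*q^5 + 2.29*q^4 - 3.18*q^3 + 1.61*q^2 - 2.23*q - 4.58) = 2.89*q^5 + 2.29*q^4 + 0.97*q^3 + 3.6*q^2 - 2.2*q - 5.97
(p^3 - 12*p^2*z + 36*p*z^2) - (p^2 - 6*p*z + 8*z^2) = p^3 - 12*p^2*z - p^2 + 36*p*z^2 + 6*p*z - 8*z^2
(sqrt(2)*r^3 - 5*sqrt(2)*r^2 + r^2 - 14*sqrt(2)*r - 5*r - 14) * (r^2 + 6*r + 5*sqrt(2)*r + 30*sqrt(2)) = sqrt(2)*r^5 + sqrt(2)*r^4 + 11*r^4 - 39*sqrt(2)*r^3 + 11*r^3 - 484*r^2 - 79*sqrt(2)*r^2 - 924*r - 220*sqrt(2)*r - 420*sqrt(2)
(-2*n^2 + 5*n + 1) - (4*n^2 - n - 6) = -6*n^2 + 6*n + 7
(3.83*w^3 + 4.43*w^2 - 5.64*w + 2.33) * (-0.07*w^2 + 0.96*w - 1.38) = -0.2681*w^5 + 3.3667*w^4 - 0.6378*w^3 - 11.6909*w^2 + 10.02*w - 3.2154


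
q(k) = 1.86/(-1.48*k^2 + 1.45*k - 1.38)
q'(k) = 1.86*(2.96*k - 1.45)/(-1.48*k^2 + 1.45*k - 1.38)^2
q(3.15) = -0.16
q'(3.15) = 0.11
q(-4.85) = -0.04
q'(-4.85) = -0.02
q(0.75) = -1.65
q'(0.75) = 1.13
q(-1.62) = -0.24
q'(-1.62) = -0.20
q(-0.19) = -1.09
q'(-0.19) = -1.28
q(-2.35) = -0.14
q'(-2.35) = -0.09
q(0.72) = -1.69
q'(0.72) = 1.04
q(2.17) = -0.36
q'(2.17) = 0.34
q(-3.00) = -0.10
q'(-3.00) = -0.05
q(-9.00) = -0.01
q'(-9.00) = -0.00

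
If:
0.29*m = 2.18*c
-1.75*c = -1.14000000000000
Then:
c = 0.65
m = 4.90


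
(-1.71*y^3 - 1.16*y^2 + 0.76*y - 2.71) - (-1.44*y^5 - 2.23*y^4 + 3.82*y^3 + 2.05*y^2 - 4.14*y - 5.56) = 1.44*y^5 + 2.23*y^4 - 5.53*y^3 - 3.21*y^2 + 4.9*y + 2.85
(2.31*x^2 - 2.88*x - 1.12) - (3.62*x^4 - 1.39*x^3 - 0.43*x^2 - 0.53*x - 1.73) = -3.62*x^4 + 1.39*x^3 + 2.74*x^2 - 2.35*x + 0.61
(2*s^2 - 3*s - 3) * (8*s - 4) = 16*s^3 - 32*s^2 - 12*s + 12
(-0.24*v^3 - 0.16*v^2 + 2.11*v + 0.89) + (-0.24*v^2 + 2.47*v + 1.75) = -0.24*v^3 - 0.4*v^2 + 4.58*v + 2.64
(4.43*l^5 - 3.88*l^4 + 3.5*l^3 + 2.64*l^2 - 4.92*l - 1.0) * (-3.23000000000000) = -14.3089*l^5 + 12.5324*l^4 - 11.305*l^3 - 8.5272*l^2 + 15.8916*l + 3.23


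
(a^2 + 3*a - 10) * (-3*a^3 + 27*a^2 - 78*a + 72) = -3*a^5 + 18*a^4 + 33*a^3 - 432*a^2 + 996*a - 720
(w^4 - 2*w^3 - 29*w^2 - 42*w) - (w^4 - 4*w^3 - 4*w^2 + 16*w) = 2*w^3 - 25*w^2 - 58*w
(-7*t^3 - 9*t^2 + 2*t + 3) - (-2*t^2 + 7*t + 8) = -7*t^3 - 7*t^2 - 5*t - 5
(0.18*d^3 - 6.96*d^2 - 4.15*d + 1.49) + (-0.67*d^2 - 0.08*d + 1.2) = 0.18*d^3 - 7.63*d^2 - 4.23*d + 2.69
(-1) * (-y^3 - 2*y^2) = y^3 + 2*y^2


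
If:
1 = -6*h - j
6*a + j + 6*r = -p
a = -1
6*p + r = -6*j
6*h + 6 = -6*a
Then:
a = -1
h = 0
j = -1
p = 29/35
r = 36/35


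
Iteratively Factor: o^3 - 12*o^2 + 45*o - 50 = (o - 5)*(o^2 - 7*o + 10) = (o - 5)^2*(o - 2)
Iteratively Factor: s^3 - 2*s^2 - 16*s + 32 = (s - 2)*(s^2 - 16) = (s - 2)*(s + 4)*(s - 4)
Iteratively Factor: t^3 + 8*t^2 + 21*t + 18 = (t + 3)*(t^2 + 5*t + 6) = (t + 2)*(t + 3)*(t + 3)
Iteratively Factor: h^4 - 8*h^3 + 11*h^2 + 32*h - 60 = (h - 5)*(h^3 - 3*h^2 - 4*h + 12) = (h - 5)*(h - 3)*(h^2 - 4) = (h - 5)*(h - 3)*(h + 2)*(h - 2)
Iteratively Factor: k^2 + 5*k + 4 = (k + 1)*(k + 4)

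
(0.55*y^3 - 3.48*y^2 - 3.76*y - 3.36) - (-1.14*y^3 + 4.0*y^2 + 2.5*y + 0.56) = 1.69*y^3 - 7.48*y^2 - 6.26*y - 3.92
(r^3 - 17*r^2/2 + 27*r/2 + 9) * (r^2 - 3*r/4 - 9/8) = r^5 - 37*r^4/4 + 75*r^3/4 + 135*r^2/16 - 351*r/16 - 81/8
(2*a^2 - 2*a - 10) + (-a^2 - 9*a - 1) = a^2 - 11*a - 11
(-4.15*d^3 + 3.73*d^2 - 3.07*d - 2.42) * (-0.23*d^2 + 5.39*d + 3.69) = 0.9545*d^5 - 23.2264*d^4 + 5.4973*d^3 - 2.227*d^2 - 24.3721*d - 8.9298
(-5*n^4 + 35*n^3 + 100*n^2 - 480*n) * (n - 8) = -5*n^5 + 75*n^4 - 180*n^3 - 1280*n^2 + 3840*n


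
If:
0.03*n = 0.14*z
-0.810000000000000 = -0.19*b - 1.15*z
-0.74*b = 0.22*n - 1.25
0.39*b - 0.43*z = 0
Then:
No Solution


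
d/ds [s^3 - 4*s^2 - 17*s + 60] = 3*s^2 - 8*s - 17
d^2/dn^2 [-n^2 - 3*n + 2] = -2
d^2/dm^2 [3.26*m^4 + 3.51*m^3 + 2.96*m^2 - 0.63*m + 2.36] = 39.12*m^2 + 21.06*m + 5.92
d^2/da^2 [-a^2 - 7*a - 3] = -2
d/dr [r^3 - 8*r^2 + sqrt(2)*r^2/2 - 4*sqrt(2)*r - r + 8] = 3*r^2 - 16*r + sqrt(2)*r - 4*sqrt(2) - 1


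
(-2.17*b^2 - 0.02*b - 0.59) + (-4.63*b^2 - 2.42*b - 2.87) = -6.8*b^2 - 2.44*b - 3.46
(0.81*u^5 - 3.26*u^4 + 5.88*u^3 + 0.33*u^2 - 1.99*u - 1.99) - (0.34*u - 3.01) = 0.81*u^5 - 3.26*u^4 + 5.88*u^3 + 0.33*u^2 - 2.33*u + 1.02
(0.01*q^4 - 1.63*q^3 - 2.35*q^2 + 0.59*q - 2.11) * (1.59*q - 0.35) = 0.0159*q^5 - 2.5952*q^4 - 3.166*q^3 + 1.7606*q^2 - 3.5614*q + 0.7385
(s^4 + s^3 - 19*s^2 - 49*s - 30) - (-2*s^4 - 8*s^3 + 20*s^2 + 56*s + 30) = 3*s^4 + 9*s^3 - 39*s^2 - 105*s - 60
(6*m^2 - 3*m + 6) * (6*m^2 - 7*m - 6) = 36*m^4 - 60*m^3 + 21*m^2 - 24*m - 36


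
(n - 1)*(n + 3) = n^2 + 2*n - 3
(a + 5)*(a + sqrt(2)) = a^2 + sqrt(2)*a + 5*a + 5*sqrt(2)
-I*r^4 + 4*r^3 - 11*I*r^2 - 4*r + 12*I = (r + 1)*(r - 2*I)*(r + 6*I)*(-I*r + I)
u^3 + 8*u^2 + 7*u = u*(u + 1)*(u + 7)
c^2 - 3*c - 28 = (c - 7)*(c + 4)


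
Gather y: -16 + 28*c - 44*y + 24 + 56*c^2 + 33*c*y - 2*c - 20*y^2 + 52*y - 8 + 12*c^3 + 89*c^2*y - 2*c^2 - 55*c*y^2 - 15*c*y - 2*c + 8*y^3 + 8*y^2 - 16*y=12*c^3 + 54*c^2 + 24*c + 8*y^3 + y^2*(-55*c - 12) + y*(89*c^2 + 18*c - 8)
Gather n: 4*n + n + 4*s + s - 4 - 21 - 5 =5*n + 5*s - 30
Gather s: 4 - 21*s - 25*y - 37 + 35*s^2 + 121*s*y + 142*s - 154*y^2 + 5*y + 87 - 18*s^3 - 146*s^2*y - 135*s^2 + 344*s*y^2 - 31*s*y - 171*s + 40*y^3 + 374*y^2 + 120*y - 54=-18*s^3 + s^2*(-146*y - 100) + s*(344*y^2 + 90*y - 50) + 40*y^3 + 220*y^2 + 100*y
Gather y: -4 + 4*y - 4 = 4*y - 8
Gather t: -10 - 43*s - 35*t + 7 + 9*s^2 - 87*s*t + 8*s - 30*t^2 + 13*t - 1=9*s^2 - 35*s - 30*t^2 + t*(-87*s - 22) - 4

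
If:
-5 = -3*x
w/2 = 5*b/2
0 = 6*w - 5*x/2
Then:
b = 5/36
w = 25/36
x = 5/3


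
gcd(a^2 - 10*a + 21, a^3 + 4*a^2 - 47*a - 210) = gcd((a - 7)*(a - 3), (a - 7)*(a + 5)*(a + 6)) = a - 7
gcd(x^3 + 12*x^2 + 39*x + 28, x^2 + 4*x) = x + 4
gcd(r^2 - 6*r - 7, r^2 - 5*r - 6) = r + 1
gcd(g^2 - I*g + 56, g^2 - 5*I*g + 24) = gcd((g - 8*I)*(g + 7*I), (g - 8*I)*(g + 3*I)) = g - 8*I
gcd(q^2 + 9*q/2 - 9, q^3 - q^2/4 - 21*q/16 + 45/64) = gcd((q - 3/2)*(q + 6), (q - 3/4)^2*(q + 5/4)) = 1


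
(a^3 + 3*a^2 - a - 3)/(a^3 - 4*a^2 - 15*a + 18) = (a + 1)/(a - 6)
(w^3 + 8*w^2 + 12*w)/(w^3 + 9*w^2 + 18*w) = (w + 2)/(w + 3)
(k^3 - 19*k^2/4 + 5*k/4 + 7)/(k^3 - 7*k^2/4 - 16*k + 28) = (k + 1)/(k + 4)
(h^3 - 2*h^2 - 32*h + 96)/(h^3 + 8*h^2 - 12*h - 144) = (h - 4)/(h + 6)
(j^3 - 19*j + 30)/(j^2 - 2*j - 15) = (-j^3 + 19*j - 30)/(-j^2 + 2*j + 15)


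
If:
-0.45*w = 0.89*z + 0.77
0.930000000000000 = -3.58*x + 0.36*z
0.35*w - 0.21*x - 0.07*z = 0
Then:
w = -0.34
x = -0.33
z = -0.69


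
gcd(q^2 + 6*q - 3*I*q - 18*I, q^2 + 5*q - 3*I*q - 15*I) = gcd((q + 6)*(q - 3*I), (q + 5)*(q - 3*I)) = q - 3*I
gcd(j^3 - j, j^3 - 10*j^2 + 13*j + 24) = j + 1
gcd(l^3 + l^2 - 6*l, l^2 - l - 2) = l - 2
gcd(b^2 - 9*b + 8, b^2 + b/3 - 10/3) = 1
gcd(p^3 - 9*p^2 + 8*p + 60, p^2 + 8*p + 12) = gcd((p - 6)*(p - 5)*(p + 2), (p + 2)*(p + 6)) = p + 2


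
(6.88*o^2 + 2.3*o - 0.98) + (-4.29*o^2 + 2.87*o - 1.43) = 2.59*o^2 + 5.17*o - 2.41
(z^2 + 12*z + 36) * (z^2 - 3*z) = z^4 + 9*z^3 - 108*z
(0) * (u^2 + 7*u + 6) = 0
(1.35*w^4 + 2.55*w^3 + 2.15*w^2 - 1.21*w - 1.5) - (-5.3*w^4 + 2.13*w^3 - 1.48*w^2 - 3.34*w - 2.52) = 6.65*w^4 + 0.42*w^3 + 3.63*w^2 + 2.13*w + 1.02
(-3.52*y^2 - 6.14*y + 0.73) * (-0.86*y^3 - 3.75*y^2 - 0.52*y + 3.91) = 3.0272*y^5 + 18.4804*y^4 + 24.2276*y^3 - 13.3079*y^2 - 24.387*y + 2.8543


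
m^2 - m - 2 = (m - 2)*(m + 1)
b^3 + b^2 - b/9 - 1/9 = (b - 1/3)*(b + 1/3)*(b + 1)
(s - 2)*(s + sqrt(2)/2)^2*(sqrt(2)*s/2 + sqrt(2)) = sqrt(2)*s^4/2 + s^3 - 7*sqrt(2)*s^2/4 - 4*s - sqrt(2)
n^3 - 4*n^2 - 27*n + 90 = (n - 6)*(n - 3)*(n + 5)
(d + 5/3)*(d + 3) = d^2 + 14*d/3 + 5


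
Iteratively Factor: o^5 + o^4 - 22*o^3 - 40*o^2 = (o)*(o^4 + o^3 - 22*o^2 - 40*o) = o*(o + 4)*(o^3 - 3*o^2 - 10*o) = o*(o + 2)*(o + 4)*(o^2 - 5*o) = o*(o - 5)*(o + 2)*(o + 4)*(o)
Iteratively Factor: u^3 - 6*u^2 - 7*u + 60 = (u - 4)*(u^2 - 2*u - 15) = (u - 5)*(u - 4)*(u + 3)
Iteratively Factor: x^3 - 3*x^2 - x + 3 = (x - 3)*(x^2 - 1) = (x - 3)*(x - 1)*(x + 1)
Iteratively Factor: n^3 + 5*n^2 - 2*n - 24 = (n + 3)*(n^2 + 2*n - 8) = (n - 2)*(n + 3)*(n + 4)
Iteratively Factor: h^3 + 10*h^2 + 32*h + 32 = (h + 2)*(h^2 + 8*h + 16) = (h + 2)*(h + 4)*(h + 4)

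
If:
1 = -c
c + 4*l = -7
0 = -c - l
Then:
No Solution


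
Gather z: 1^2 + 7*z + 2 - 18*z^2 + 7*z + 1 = -18*z^2 + 14*z + 4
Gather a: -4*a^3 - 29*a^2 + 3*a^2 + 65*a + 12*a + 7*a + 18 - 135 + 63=-4*a^3 - 26*a^2 + 84*a - 54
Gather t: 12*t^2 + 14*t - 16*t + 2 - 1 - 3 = 12*t^2 - 2*t - 2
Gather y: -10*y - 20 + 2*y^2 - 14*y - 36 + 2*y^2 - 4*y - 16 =4*y^2 - 28*y - 72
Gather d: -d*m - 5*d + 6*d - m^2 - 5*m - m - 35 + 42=d*(1 - m) - m^2 - 6*m + 7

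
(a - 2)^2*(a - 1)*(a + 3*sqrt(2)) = a^4 - 5*a^3 + 3*sqrt(2)*a^3 - 15*sqrt(2)*a^2 + 8*a^2 - 4*a + 24*sqrt(2)*a - 12*sqrt(2)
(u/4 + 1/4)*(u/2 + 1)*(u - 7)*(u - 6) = u^4/8 - 5*u^3/4 + 5*u^2/8 + 25*u/2 + 21/2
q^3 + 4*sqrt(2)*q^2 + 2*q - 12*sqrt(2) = (q - sqrt(2))*(q + 2*sqrt(2))*(q + 3*sqrt(2))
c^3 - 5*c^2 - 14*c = c*(c - 7)*(c + 2)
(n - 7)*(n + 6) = n^2 - n - 42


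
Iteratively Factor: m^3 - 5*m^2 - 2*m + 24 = (m - 4)*(m^2 - m - 6) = (m - 4)*(m + 2)*(m - 3)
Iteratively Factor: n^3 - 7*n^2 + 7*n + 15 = (n + 1)*(n^2 - 8*n + 15) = (n - 5)*(n + 1)*(n - 3)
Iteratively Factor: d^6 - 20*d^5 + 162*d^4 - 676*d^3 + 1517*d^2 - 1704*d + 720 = (d - 4)*(d^5 - 16*d^4 + 98*d^3 - 284*d^2 + 381*d - 180) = (d - 4)*(d - 1)*(d^4 - 15*d^3 + 83*d^2 - 201*d + 180) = (d - 4)^2*(d - 1)*(d^3 - 11*d^2 + 39*d - 45) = (d - 5)*(d - 4)^2*(d - 1)*(d^2 - 6*d + 9) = (d - 5)*(d - 4)^2*(d - 3)*(d - 1)*(d - 3)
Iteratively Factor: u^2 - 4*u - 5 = (u - 5)*(u + 1)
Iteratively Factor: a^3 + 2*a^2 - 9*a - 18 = (a + 3)*(a^2 - a - 6) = (a - 3)*(a + 3)*(a + 2)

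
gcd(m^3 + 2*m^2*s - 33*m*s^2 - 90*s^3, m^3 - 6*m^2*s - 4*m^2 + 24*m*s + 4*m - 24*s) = -m + 6*s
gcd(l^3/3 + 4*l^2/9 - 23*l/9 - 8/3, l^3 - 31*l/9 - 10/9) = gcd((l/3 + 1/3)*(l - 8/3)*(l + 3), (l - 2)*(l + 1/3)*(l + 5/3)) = 1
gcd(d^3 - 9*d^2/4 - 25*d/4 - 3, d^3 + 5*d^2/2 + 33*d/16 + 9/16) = d^2 + 7*d/4 + 3/4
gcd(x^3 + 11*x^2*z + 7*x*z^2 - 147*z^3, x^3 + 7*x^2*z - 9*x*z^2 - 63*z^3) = x^2 + 4*x*z - 21*z^2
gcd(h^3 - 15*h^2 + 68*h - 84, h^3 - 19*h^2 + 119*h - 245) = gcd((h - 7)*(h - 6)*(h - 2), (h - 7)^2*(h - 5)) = h - 7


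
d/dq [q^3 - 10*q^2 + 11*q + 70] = 3*q^2 - 20*q + 11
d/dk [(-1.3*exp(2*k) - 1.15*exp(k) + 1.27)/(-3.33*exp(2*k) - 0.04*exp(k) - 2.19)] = (-3.7775*exp(2*k) + 14.1522*exp(k) + 2.5693)*exp(k)/(11.0889*exp(4*k) + 0.2664*exp(3*k) + 14.587*exp(2*k) + 0.1752*exp(k) + 4.7961)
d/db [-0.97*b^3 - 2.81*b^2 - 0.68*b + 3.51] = -2.91*b^2 - 5.62*b - 0.68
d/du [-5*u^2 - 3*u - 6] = -10*u - 3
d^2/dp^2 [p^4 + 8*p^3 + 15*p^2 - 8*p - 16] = 12*p^2 + 48*p + 30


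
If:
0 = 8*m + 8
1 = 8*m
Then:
No Solution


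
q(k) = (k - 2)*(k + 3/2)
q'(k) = 2*k - 1/2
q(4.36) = 13.83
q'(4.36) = 8.22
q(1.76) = -0.78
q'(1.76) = 3.02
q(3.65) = 8.50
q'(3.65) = 6.80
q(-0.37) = -2.68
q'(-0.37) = -1.24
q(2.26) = 0.98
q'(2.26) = 4.02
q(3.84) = 9.83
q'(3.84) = 7.18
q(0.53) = -2.98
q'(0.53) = 0.56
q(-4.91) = 23.56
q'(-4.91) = -10.32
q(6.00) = 30.00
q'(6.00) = 11.50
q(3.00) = 4.50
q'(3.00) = 5.50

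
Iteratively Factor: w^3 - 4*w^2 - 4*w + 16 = (w + 2)*(w^2 - 6*w + 8) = (w - 4)*(w + 2)*(w - 2)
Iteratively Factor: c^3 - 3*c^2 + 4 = (c - 2)*(c^2 - c - 2) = (c - 2)*(c + 1)*(c - 2)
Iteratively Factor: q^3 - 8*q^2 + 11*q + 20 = (q - 4)*(q^2 - 4*q - 5) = (q - 5)*(q - 4)*(q + 1)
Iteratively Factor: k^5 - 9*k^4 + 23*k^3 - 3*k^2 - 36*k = (k)*(k^4 - 9*k^3 + 23*k^2 - 3*k - 36) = k*(k - 3)*(k^3 - 6*k^2 + 5*k + 12) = k*(k - 3)^2*(k^2 - 3*k - 4) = k*(k - 3)^2*(k + 1)*(k - 4)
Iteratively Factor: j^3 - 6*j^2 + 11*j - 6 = (j - 3)*(j^2 - 3*j + 2) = (j - 3)*(j - 1)*(j - 2)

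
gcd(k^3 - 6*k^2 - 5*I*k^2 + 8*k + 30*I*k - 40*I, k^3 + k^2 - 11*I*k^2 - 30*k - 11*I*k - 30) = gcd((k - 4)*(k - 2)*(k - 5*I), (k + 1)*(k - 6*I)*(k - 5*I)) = k - 5*I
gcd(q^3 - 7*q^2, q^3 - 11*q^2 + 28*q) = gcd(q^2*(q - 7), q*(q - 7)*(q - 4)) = q^2 - 7*q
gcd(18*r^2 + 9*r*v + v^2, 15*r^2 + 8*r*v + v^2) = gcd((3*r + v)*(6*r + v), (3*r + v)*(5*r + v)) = 3*r + v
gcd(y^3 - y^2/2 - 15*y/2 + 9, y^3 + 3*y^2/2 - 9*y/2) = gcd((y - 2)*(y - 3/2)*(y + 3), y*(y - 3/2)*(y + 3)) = y^2 + 3*y/2 - 9/2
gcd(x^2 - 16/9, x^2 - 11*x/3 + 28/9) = x - 4/3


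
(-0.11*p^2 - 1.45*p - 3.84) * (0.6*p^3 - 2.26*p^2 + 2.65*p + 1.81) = -0.066*p^5 - 0.6214*p^4 + 0.6815*p^3 + 4.6368*p^2 - 12.8005*p - 6.9504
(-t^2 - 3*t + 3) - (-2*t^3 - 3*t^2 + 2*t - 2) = 2*t^3 + 2*t^2 - 5*t + 5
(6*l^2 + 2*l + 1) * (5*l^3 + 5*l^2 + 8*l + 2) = 30*l^5 + 40*l^4 + 63*l^3 + 33*l^2 + 12*l + 2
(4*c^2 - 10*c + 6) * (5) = 20*c^2 - 50*c + 30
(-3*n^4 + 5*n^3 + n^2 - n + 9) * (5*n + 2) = -15*n^5 + 19*n^4 + 15*n^3 - 3*n^2 + 43*n + 18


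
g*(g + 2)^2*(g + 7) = g^4 + 11*g^3 + 32*g^2 + 28*g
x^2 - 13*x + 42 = (x - 7)*(x - 6)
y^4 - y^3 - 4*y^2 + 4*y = y*(y - 2)*(y - 1)*(y + 2)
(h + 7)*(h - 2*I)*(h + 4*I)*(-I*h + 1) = -I*h^4 + 3*h^3 - 7*I*h^3 + 21*h^2 - 6*I*h^2 + 8*h - 42*I*h + 56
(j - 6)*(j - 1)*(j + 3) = j^3 - 4*j^2 - 15*j + 18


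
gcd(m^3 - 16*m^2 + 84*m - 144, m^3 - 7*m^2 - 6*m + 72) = m^2 - 10*m + 24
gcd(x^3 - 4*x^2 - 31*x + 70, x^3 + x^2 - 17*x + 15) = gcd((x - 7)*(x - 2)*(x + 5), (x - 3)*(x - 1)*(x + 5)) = x + 5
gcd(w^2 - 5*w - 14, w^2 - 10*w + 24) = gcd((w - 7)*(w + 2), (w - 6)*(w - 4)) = 1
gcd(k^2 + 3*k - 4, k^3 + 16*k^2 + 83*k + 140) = k + 4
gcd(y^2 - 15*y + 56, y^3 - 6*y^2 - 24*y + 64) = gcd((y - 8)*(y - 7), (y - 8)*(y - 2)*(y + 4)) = y - 8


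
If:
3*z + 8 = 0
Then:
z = -8/3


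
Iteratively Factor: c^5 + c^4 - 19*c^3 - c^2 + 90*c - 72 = (c + 3)*(c^4 - 2*c^3 - 13*c^2 + 38*c - 24) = (c + 3)*(c + 4)*(c^3 - 6*c^2 + 11*c - 6) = (c - 3)*(c + 3)*(c + 4)*(c^2 - 3*c + 2) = (c - 3)*(c - 2)*(c + 3)*(c + 4)*(c - 1)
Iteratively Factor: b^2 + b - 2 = (b - 1)*(b + 2)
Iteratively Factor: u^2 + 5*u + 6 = (u + 3)*(u + 2)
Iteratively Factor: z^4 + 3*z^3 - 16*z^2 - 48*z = (z - 4)*(z^3 + 7*z^2 + 12*z) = z*(z - 4)*(z^2 + 7*z + 12) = z*(z - 4)*(z + 3)*(z + 4)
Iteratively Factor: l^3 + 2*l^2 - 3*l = (l - 1)*(l^2 + 3*l) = l*(l - 1)*(l + 3)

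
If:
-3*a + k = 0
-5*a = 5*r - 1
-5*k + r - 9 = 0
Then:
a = -11/20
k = -33/20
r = 3/4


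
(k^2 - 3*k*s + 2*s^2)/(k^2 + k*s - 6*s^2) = (k - s)/(k + 3*s)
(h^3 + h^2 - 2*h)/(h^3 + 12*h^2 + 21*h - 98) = h*(h^2 + h - 2)/(h^3 + 12*h^2 + 21*h - 98)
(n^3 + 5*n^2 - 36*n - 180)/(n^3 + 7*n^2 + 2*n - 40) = (n^2 - 36)/(n^2 + 2*n - 8)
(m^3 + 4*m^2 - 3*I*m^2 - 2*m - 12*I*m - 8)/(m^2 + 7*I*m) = (m^3 + m^2*(4 - 3*I) - 2*m*(1 + 6*I) - 8)/(m*(m + 7*I))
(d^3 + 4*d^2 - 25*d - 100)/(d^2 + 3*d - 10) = (d^2 - d - 20)/(d - 2)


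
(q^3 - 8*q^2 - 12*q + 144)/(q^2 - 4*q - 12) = (q^2 - 2*q - 24)/(q + 2)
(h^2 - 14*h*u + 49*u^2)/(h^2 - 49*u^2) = (h - 7*u)/(h + 7*u)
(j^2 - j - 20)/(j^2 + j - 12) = (j - 5)/(j - 3)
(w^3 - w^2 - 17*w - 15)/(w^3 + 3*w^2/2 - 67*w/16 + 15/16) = 16*(w^2 - 4*w - 5)/(16*w^2 - 24*w + 5)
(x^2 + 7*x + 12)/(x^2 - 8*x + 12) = (x^2 + 7*x + 12)/(x^2 - 8*x + 12)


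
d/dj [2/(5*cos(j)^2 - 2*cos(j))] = 4*(-sin(j)/cos(j)^2 + 5*tan(j))/(5*cos(j) - 2)^2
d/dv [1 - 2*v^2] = -4*v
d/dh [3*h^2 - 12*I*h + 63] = 6*h - 12*I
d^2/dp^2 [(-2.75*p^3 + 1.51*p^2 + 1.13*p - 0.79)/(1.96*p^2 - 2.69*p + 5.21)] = (-1.4210854715202e-14*p^5 + 40.9699139999999*p^3 + 120.51957*p^2 - 492.121122*p + 118.350146)/(7.529536*p^6 - 31.001712*p^5 + 102.592476*p^4 - 184.280333*p^3 + 272.707551*p^2 - 219.052887*p + 141.420761)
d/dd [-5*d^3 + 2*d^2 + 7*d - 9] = -15*d^2 + 4*d + 7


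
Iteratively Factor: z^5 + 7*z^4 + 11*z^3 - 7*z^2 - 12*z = (z + 1)*(z^4 + 6*z^3 + 5*z^2 - 12*z) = z*(z + 1)*(z^3 + 6*z^2 + 5*z - 12) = z*(z - 1)*(z + 1)*(z^2 + 7*z + 12) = z*(z - 1)*(z + 1)*(z + 3)*(z + 4)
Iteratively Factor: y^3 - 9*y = (y - 3)*(y^2 + 3*y) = y*(y - 3)*(y + 3)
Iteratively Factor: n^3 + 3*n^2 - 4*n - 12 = (n + 3)*(n^2 - 4) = (n + 2)*(n + 3)*(n - 2)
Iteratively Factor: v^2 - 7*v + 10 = (v - 5)*(v - 2)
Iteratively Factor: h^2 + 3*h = (h + 3)*(h)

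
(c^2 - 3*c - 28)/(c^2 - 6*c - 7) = (c + 4)/(c + 1)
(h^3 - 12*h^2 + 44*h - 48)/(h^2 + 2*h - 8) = (h^2 - 10*h + 24)/(h + 4)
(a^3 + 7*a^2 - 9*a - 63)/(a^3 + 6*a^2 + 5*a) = (a^3 + 7*a^2 - 9*a - 63)/(a*(a^2 + 6*a + 5))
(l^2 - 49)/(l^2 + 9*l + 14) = (l - 7)/(l + 2)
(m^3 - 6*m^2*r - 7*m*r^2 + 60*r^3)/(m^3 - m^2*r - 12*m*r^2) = (m - 5*r)/m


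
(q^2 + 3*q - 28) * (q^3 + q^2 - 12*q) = q^5 + 4*q^4 - 37*q^3 - 64*q^2 + 336*q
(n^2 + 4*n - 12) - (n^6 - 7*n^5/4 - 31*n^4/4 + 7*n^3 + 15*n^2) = -n^6 + 7*n^5/4 + 31*n^4/4 - 7*n^3 - 14*n^2 + 4*n - 12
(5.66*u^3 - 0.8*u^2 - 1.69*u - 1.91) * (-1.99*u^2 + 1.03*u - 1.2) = -11.2634*u^5 + 7.4218*u^4 - 4.2529*u^3 + 3.0202*u^2 + 0.0607*u + 2.292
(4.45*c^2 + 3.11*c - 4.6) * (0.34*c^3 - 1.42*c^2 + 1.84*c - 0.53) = 1.513*c^5 - 5.2616*c^4 + 2.2078*c^3 + 9.8959*c^2 - 10.1123*c + 2.438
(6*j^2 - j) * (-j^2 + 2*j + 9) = -6*j^4 + 13*j^3 + 52*j^2 - 9*j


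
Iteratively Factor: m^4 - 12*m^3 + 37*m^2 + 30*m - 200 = (m - 4)*(m^3 - 8*m^2 + 5*m + 50) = (m - 5)*(m - 4)*(m^2 - 3*m - 10) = (m - 5)^2*(m - 4)*(m + 2)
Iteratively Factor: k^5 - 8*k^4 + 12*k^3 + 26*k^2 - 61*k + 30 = (k - 1)*(k^4 - 7*k^3 + 5*k^2 + 31*k - 30) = (k - 1)^2*(k^3 - 6*k^2 - k + 30) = (k - 5)*(k - 1)^2*(k^2 - k - 6) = (k - 5)*(k - 1)^2*(k + 2)*(k - 3)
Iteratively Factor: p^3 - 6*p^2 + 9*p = (p - 3)*(p^2 - 3*p) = p*(p - 3)*(p - 3)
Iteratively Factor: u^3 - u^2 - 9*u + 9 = (u - 1)*(u^2 - 9) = (u - 3)*(u - 1)*(u + 3)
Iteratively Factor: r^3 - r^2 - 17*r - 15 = (r + 1)*(r^2 - 2*r - 15) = (r + 1)*(r + 3)*(r - 5)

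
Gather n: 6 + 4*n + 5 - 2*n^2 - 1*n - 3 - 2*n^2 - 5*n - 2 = -4*n^2 - 2*n + 6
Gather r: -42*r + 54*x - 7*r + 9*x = -49*r + 63*x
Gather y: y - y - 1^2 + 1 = 0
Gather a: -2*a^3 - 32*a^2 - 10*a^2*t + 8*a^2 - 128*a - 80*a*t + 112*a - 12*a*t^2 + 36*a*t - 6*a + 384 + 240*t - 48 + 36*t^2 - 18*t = -2*a^3 + a^2*(-10*t - 24) + a*(-12*t^2 - 44*t - 22) + 36*t^2 + 222*t + 336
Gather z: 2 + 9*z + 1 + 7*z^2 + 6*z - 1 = 7*z^2 + 15*z + 2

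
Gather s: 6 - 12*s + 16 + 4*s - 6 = 16 - 8*s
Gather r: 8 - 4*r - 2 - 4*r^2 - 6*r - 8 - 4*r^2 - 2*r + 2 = -8*r^2 - 12*r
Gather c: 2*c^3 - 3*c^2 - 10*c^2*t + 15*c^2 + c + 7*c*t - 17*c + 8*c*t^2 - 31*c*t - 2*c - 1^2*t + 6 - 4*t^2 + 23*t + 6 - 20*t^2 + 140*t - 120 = 2*c^3 + c^2*(12 - 10*t) + c*(8*t^2 - 24*t - 18) - 24*t^2 + 162*t - 108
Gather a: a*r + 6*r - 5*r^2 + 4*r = a*r - 5*r^2 + 10*r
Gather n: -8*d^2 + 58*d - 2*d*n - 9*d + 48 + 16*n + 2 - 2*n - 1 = -8*d^2 + 49*d + n*(14 - 2*d) + 49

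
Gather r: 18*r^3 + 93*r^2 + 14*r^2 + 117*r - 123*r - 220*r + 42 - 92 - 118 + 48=18*r^3 + 107*r^2 - 226*r - 120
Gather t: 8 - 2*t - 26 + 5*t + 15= 3*t - 3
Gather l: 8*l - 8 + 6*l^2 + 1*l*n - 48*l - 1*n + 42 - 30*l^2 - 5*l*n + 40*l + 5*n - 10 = -24*l^2 - 4*l*n + 4*n + 24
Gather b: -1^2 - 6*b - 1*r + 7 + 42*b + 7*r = 36*b + 6*r + 6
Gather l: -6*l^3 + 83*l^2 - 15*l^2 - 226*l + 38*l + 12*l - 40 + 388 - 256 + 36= -6*l^3 + 68*l^2 - 176*l + 128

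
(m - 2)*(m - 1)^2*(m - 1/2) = m^4 - 9*m^3/2 + 7*m^2 - 9*m/2 + 1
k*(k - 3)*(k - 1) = k^3 - 4*k^2 + 3*k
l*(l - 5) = l^2 - 5*l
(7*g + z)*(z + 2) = 7*g*z + 14*g + z^2 + 2*z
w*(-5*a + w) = -5*a*w + w^2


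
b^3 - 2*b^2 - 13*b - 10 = (b - 5)*(b + 1)*(b + 2)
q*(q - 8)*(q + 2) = q^3 - 6*q^2 - 16*q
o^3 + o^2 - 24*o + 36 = (o - 3)*(o - 2)*(o + 6)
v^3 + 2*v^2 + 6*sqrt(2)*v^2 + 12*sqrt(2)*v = v*(v + 2)*(v + 6*sqrt(2))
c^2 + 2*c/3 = c*(c + 2/3)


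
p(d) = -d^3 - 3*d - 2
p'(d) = -3*d^2 - 3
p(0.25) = -2.77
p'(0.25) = -3.19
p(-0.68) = 0.35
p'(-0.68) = -4.39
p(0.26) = -2.80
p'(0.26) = -3.20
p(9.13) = -790.44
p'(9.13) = -253.07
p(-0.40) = -0.74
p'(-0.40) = -3.48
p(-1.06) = 2.37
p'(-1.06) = -6.37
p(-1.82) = 9.49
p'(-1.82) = -12.94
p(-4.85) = 126.63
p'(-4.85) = -73.57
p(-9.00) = 754.00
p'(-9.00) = -246.00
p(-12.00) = 1762.00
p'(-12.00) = -435.00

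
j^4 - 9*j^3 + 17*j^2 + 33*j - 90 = (j - 5)*(j - 3)^2*(j + 2)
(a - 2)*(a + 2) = a^2 - 4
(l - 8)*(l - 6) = l^2 - 14*l + 48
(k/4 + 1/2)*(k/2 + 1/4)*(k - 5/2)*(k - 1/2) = k^4/8 - k^3/16 - 21*k^2/32 + k/64 + 5/32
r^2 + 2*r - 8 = (r - 2)*(r + 4)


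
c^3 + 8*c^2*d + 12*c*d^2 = c*(c + 2*d)*(c + 6*d)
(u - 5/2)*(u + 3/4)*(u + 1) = u^3 - 3*u^2/4 - 29*u/8 - 15/8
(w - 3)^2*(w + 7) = w^3 + w^2 - 33*w + 63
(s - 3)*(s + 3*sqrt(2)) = s^2 - 3*s + 3*sqrt(2)*s - 9*sqrt(2)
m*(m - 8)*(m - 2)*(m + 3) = m^4 - 7*m^3 - 14*m^2 + 48*m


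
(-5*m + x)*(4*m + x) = -20*m^2 - m*x + x^2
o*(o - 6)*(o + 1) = o^3 - 5*o^2 - 6*o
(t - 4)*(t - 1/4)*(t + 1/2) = t^3 - 15*t^2/4 - 9*t/8 + 1/2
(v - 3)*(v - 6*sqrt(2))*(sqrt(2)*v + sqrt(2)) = sqrt(2)*v^3 - 12*v^2 - 2*sqrt(2)*v^2 - 3*sqrt(2)*v + 24*v + 36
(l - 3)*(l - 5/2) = l^2 - 11*l/2 + 15/2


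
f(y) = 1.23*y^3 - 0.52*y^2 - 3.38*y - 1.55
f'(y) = 3.69*y^2 - 1.04*y - 3.38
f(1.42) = -3.88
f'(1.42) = 2.58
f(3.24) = 23.88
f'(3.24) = 31.99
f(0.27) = -2.48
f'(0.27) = -3.39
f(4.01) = 55.85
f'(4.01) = 51.79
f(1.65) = -3.02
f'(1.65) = 4.95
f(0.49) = -3.19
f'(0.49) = -3.00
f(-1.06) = -0.02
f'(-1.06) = 1.87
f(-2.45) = -14.48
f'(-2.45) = 21.32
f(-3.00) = -29.30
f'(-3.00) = 32.95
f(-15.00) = -4219.10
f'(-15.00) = 842.47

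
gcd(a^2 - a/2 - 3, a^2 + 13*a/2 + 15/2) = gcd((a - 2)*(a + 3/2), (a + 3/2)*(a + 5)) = a + 3/2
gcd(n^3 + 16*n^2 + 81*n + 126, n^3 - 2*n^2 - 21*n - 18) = n + 3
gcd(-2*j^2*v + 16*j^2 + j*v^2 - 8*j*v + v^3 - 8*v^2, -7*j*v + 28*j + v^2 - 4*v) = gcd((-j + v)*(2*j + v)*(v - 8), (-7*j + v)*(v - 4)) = 1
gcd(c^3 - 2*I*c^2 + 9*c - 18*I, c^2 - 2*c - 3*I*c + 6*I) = c - 3*I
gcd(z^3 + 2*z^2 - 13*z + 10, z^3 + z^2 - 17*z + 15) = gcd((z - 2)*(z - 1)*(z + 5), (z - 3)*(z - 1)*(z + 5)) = z^2 + 4*z - 5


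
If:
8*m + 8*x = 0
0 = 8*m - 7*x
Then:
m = 0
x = 0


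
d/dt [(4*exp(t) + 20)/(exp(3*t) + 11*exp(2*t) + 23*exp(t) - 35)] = 8*(-exp(t) - 3)*exp(t)/(exp(4*t) + 12*exp(3*t) + 22*exp(2*t) - 84*exp(t) + 49)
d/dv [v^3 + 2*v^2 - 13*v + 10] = 3*v^2 + 4*v - 13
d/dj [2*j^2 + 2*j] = 4*j + 2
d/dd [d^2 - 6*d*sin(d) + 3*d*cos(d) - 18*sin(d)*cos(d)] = -3*d*sin(d) - 6*d*cos(d) + 2*d - 6*sin(d) + 3*cos(d) - 18*cos(2*d)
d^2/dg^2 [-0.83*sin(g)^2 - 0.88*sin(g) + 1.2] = 0.88*sin(g) - 1.66*cos(2*g)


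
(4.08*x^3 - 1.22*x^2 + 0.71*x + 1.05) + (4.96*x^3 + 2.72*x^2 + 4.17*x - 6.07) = 9.04*x^3 + 1.5*x^2 + 4.88*x - 5.02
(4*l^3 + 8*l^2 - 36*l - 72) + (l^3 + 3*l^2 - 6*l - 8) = 5*l^3 + 11*l^2 - 42*l - 80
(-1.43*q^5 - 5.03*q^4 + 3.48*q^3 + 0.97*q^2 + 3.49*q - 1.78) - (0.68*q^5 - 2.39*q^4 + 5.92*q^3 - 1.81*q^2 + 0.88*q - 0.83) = -2.11*q^5 - 2.64*q^4 - 2.44*q^3 + 2.78*q^2 + 2.61*q - 0.95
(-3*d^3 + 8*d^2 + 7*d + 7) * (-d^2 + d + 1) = 3*d^5 - 11*d^4 - 2*d^3 + 8*d^2 + 14*d + 7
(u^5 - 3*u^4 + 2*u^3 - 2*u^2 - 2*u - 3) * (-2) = -2*u^5 + 6*u^4 - 4*u^3 + 4*u^2 + 4*u + 6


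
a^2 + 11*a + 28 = (a + 4)*(a + 7)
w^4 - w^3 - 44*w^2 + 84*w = w*(w - 6)*(w - 2)*(w + 7)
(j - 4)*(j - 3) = j^2 - 7*j + 12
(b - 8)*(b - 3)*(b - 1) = b^3 - 12*b^2 + 35*b - 24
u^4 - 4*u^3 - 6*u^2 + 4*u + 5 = (u - 5)*(u - 1)*(u + 1)^2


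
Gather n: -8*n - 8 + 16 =8 - 8*n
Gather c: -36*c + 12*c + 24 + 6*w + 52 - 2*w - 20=-24*c + 4*w + 56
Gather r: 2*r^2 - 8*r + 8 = 2*r^2 - 8*r + 8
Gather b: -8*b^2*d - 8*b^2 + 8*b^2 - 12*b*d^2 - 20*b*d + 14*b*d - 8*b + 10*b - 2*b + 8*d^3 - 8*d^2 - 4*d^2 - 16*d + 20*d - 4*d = -8*b^2*d + b*(-12*d^2 - 6*d) + 8*d^3 - 12*d^2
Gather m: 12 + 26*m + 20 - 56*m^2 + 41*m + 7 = -56*m^2 + 67*m + 39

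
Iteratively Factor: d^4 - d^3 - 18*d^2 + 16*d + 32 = (d + 4)*(d^3 - 5*d^2 + 2*d + 8) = (d - 2)*(d + 4)*(d^2 - 3*d - 4) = (d - 2)*(d + 1)*(d + 4)*(d - 4)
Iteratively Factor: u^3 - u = (u - 1)*(u^2 + u) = (u - 1)*(u + 1)*(u)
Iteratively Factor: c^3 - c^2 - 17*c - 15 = (c + 1)*(c^2 - 2*c - 15) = (c + 1)*(c + 3)*(c - 5)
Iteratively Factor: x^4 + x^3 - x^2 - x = (x)*(x^3 + x^2 - x - 1) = x*(x + 1)*(x^2 - 1) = x*(x + 1)^2*(x - 1)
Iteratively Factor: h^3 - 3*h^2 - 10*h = (h - 5)*(h^2 + 2*h) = h*(h - 5)*(h + 2)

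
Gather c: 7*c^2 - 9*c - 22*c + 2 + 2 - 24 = 7*c^2 - 31*c - 20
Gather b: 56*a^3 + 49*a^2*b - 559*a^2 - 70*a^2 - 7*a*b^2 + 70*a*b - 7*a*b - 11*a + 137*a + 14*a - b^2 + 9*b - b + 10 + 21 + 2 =56*a^3 - 629*a^2 + 140*a + b^2*(-7*a - 1) + b*(49*a^2 + 63*a + 8) + 33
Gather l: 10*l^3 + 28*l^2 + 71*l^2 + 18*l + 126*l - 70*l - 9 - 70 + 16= 10*l^3 + 99*l^2 + 74*l - 63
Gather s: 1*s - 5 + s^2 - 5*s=s^2 - 4*s - 5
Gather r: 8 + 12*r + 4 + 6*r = 18*r + 12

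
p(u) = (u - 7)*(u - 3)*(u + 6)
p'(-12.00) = 489.00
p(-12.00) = -1710.00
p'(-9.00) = 276.00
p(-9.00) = -576.00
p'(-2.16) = -7.72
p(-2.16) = 181.50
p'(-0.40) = -35.32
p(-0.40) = 140.90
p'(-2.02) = -10.60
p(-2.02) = 180.22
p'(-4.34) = 52.23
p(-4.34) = 138.17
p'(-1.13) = -26.13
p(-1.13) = 163.52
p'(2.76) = -38.23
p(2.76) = 8.91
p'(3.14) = -34.54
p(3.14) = -4.94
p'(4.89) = -6.38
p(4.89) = -43.43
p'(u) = (u - 7)*(u - 3) + (u - 7)*(u + 6) + (u - 3)*(u + 6)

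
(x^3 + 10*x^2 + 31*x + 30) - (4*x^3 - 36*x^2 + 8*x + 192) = -3*x^3 + 46*x^2 + 23*x - 162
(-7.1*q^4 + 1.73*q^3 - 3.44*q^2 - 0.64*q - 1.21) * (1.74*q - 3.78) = -12.354*q^5 + 29.8482*q^4 - 12.525*q^3 + 11.8896*q^2 + 0.3138*q + 4.5738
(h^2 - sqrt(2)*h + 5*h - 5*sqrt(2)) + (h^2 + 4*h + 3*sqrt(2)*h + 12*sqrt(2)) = 2*h^2 + 2*sqrt(2)*h + 9*h + 7*sqrt(2)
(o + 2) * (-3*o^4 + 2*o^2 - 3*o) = -3*o^5 - 6*o^4 + 2*o^3 + o^2 - 6*o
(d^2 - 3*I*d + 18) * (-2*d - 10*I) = -2*d^3 - 4*I*d^2 - 66*d - 180*I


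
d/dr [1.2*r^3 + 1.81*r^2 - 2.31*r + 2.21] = 3.6*r^2 + 3.62*r - 2.31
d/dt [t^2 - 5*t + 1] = 2*t - 5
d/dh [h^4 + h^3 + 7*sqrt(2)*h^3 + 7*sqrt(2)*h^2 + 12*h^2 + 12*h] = 4*h^3 + 3*h^2 + 21*sqrt(2)*h^2 + 14*sqrt(2)*h + 24*h + 12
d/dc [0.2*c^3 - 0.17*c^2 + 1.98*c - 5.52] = 0.6*c^2 - 0.34*c + 1.98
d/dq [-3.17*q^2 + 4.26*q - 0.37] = 4.26 - 6.34*q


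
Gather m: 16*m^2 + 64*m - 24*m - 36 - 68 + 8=16*m^2 + 40*m - 96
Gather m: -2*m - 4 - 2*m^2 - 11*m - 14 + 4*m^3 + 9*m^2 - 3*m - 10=4*m^3 + 7*m^2 - 16*m - 28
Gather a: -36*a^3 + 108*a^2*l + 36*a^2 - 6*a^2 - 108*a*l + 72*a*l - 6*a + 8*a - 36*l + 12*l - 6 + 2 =-36*a^3 + a^2*(108*l + 30) + a*(2 - 36*l) - 24*l - 4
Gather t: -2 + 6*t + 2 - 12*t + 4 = 4 - 6*t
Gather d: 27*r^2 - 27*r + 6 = 27*r^2 - 27*r + 6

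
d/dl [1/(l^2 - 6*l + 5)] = 2*(3 - l)/(l^2 - 6*l + 5)^2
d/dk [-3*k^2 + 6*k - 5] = 6 - 6*k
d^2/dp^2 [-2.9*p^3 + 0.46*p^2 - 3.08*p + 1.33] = 0.92 - 17.4*p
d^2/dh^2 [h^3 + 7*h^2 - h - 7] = 6*h + 14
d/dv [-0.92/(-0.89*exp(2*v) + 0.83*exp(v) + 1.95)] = (0.7636 - 1.6376*exp(v))*exp(v)/(-0.89*exp(2*v) + 0.83*exp(v) + 1.95)^2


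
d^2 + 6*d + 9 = (d + 3)^2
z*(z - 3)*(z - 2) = z^3 - 5*z^2 + 6*z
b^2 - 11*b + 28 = (b - 7)*(b - 4)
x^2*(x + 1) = x^3 + x^2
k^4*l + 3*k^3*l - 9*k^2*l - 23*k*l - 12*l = (k - 3)*(k + 1)*(k + 4)*(k*l + l)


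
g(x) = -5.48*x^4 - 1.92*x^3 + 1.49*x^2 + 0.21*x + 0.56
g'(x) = -21.92*x^3 - 5.76*x^2 + 2.98*x + 0.21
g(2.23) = -148.37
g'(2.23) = -264.87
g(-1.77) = -38.28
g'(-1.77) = 98.44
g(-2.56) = -193.36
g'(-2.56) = 322.59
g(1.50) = -30.00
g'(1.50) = -82.26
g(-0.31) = 0.64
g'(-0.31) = -0.61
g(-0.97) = -1.34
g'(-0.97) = 11.91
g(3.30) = -701.40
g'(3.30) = -840.42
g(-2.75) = -262.23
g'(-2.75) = 404.32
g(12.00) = -116733.40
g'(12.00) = -38671.23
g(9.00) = -37230.82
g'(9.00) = -16419.21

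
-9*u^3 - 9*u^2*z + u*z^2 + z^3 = (-3*u + z)*(u + z)*(3*u + z)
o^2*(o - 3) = o^3 - 3*o^2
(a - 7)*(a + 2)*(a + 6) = a^3 + a^2 - 44*a - 84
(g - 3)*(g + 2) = g^2 - g - 6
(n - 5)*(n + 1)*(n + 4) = n^3 - 21*n - 20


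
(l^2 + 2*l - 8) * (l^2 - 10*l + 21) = l^4 - 8*l^3 - 7*l^2 + 122*l - 168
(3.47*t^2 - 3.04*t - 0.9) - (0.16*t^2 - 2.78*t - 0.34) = 3.31*t^2 - 0.26*t - 0.56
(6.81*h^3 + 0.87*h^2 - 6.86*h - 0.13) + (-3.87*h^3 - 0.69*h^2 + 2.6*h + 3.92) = 2.94*h^3 + 0.18*h^2 - 4.26*h + 3.79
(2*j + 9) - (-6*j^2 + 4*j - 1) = 6*j^2 - 2*j + 10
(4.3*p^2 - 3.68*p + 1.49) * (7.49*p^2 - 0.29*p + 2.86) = 32.207*p^4 - 28.8102*p^3 + 24.5253*p^2 - 10.9569*p + 4.2614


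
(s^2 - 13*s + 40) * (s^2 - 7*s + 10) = s^4 - 20*s^3 + 141*s^2 - 410*s + 400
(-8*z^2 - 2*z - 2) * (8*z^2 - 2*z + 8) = -64*z^4 - 76*z^2 - 12*z - 16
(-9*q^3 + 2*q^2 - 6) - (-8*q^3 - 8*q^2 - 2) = -q^3 + 10*q^2 - 4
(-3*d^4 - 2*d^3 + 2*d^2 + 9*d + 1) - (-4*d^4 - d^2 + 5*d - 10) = d^4 - 2*d^3 + 3*d^2 + 4*d + 11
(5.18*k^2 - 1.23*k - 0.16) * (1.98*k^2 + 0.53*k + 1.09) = 10.2564*k^4 + 0.31*k^3 + 4.6775*k^2 - 1.4255*k - 0.1744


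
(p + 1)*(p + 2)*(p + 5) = p^3 + 8*p^2 + 17*p + 10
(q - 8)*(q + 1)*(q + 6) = q^3 - q^2 - 50*q - 48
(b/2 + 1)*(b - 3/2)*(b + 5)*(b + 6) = b^4/2 + 23*b^3/4 + 65*b^2/4 - 9*b - 45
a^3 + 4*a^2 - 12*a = a*(a - 2)*(a + 6)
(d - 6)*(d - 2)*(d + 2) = d^3 - 6*d^2 - 4*d + 24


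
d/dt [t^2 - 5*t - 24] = 2*t - 5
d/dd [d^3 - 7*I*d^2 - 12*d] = 3*d^2 - 14*I*d - 12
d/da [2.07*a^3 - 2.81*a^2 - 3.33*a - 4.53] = 6.21*a^2 - 5.62*a - 3.33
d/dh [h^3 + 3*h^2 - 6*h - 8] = 3*h^2 + 6*h - 6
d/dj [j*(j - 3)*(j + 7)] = 3*j^2 + 8*j - 21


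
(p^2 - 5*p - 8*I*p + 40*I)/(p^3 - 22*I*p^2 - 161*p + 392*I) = (p - 5)/(p^2 - 14*I*p - 49)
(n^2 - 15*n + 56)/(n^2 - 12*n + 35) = (n - 8)/(n - 5)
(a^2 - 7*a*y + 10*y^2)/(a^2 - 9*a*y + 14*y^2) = (-a + 5*y)/(-a + 7*y)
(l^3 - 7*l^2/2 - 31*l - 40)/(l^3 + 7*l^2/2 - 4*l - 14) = (2*l^2 - 11*l - 40)/(2*l^2 + 3*l - 14)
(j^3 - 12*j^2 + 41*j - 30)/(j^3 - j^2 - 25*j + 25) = (j - 6)/(j + 5)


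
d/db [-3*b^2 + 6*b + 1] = 6 - 6*b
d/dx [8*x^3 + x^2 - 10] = 2*x*(12*x + 1)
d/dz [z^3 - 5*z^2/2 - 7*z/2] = 3*z^2 - 5*z - 7/2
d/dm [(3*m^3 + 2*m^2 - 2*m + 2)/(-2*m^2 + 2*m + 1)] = 3*(-2*m^4 + 4*m^3 + 3*m^2 + 4*m - 2)/(4*m^4 - 8*m^3 + 4*m + 1)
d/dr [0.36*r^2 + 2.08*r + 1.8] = 0.72*r + 2.08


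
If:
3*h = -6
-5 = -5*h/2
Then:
No Solution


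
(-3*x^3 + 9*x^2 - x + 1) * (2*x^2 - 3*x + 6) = -6*x^5 + 27*x^4 - 47*x^3 + 59*x^2 - 9*x + 6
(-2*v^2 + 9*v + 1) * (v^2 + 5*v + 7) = -2*v^4 - v^3 + 32*v^2 + 68*v + 7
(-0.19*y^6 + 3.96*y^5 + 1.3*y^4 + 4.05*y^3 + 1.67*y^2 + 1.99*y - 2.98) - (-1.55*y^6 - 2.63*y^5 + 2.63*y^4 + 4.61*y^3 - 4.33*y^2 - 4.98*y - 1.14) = 1.36*y^6 + 6.59*y^5 - 1.33*y^4 - 0.56*y^3 + 6.0*y^2 + 6.97*y - 1.84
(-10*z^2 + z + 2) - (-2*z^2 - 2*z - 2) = -8*z^2 + 3*z + 4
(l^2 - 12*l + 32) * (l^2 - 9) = l^4 - 12*l^3 + 23*l^2 + 108*l - 288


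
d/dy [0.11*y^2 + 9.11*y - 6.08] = 0.22*y + 9.11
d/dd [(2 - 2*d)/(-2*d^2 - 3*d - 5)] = 4*(-d^2 + 2*d + 4)/(4*d^4 + 12*d^3 + 29*d^2 + 30*d + 25)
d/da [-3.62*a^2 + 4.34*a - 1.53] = 4.34 - 7.24*a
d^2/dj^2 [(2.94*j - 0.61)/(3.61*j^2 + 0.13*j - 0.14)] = ((3.6398 - 63.6804*j)*(3.61*j^2 + 0.13*j - 0.14) + (2.94*j - 0.61)*(7.22*j + 0.13)*(14.44*j + 0.26))/(3.61*j^2 + 0.13*j - 0.14)^3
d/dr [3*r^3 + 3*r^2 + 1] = 3*r*(3*r + 2)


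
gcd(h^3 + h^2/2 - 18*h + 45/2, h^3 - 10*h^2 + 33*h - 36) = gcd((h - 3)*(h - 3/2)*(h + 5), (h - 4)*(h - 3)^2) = h - 3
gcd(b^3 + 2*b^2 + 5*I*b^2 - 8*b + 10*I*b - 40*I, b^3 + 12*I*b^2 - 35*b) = b + 5*I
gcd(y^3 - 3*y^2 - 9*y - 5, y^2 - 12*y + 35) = y - 5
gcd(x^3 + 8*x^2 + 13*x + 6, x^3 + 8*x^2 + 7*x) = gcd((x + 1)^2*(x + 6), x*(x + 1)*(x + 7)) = x + 1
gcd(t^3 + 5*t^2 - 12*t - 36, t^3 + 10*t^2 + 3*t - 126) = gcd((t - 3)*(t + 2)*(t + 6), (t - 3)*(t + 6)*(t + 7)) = t^2 + 3*t - 18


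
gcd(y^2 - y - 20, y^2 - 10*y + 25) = y - 5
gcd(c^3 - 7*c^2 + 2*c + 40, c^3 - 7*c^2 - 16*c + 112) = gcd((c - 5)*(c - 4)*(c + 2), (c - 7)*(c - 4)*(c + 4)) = c - 4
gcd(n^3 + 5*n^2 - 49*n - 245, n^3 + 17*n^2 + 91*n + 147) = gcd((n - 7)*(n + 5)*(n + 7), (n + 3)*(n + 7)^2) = n + 7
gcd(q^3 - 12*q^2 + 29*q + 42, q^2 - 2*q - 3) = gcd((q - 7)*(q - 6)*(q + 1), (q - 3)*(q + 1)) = q + 1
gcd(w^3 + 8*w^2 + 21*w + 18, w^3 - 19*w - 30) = w^2 + 5*w + 6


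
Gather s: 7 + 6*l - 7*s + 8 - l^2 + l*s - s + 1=-l^2 + 6*l + s*(l - 8) + 16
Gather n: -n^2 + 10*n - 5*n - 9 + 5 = -n^2 + 5*n - 4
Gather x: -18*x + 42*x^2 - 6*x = 42*x^2 - 24*x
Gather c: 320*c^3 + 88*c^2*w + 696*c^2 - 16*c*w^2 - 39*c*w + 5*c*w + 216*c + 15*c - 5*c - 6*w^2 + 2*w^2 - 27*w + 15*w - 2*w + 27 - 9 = 320*c^3 + c^2*(88*w + 696) + c*(-16*w^2 - 34*w + 226) - 4*w^2 - 14*w + 18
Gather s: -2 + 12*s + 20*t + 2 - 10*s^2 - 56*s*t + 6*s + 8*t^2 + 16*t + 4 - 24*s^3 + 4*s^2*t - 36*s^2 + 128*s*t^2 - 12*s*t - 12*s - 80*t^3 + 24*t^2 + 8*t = -24*s^3 + s^2*(4*t - 46) + s*(128*t^2 - 68*t + 6) - 80*t^3 + 32*t^2 + 44*t + 4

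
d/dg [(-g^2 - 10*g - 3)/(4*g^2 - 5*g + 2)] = 5*(9*g^2 + 4*g - 7)/(16*g^4 - 40*g^3 + 41*g^2 - 20*g + 4)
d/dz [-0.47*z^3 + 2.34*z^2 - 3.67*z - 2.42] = -1.41*z^2 + 4.68*z - 3.67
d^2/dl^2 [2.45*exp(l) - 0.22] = 2.45*exp(l)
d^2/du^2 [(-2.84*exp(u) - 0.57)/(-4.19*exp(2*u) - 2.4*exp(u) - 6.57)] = (49.859324*exp(4*u) + 11.468868*exp(3*u) - 451.886472*exp(2*u) - 104.262444*exp(u) + 113.600556)*exp(u)/(73.560059*exp(6*u) + 126.40392*exp(5*u) + 418.433931*exp(4*u) + 410.23152*exp(3*u) + 656.112393*exp(2*u) + 310.78728*exp(u) + 283.593393)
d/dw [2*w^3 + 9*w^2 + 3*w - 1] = 6*w^2 + 18*w + 3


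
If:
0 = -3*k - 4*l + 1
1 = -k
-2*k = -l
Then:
No Solution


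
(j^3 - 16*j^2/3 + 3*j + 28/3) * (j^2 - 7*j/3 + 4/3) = j^5 - 23*j^4/3 + 151*j^3/9 - 43*j^2/9 - 160*j/9 + 112/9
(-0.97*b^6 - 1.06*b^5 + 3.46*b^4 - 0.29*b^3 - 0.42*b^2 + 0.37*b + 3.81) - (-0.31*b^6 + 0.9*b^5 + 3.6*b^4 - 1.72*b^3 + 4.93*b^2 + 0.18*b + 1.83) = -0.66*b^6 - 1.96*b^5 - 0.14*b^4 + 1.43*b^3 - 5.35*b^2 + 0.19*b + 1.98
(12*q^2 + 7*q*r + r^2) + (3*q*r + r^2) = 12*q^2 + 10*q*r + 2*r^2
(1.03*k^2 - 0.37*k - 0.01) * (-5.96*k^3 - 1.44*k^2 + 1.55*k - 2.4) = -6.1388*k^5 + 0.722*k^4 + 2.1889*k^3 - 3.0311*k^2 + 0.8725*k + 0.024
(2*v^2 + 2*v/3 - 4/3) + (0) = 2*v^2 + 2*v/3 - 4/3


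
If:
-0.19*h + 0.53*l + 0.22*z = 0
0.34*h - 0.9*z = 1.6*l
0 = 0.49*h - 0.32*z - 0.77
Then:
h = 0.95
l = 0.73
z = -0.95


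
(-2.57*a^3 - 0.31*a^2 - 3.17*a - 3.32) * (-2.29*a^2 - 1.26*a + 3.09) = 5.8853*a^5 + 3.9481*a^4 - 0.291399999999999*a^3 + 10.6391*a^2 - 5.6121*a - 10.2588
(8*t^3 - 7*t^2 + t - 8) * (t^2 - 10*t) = 8*t^5 - 87*t^4 + 71*t^3 - 18*t^2 + 80*t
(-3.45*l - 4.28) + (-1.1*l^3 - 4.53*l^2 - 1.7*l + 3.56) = -1.1*l^3 - 4.53*l^2 - 5.15*l - 0.72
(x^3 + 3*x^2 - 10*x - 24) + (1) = x^3 + 3*x^2 - 10*x - 23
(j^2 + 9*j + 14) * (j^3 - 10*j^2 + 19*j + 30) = j^5 - j^4 - 57*j^3 + 61*j^2 + 536*j + 420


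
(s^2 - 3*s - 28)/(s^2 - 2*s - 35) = (s + 4)/(s + 5)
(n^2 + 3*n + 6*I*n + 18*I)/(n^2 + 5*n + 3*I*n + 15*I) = (n^2 + n*(3 + 6*I) + 18*I)/(n^2 + n*(5 + 3*I) + 15*I)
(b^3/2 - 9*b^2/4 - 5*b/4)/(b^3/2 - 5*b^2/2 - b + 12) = b*(2*b^2 - 9*b - 5)/(2*(b^3 - 5*b^2 - 2*b + 24))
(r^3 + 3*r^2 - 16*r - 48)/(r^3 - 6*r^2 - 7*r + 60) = (r + 4)/(r - 5)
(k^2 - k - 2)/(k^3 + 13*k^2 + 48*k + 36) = (k - 2)/(k^2 + 12*k + 36)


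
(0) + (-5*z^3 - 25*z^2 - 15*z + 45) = -5*z^3 - 25*z^2 - 15*z + 45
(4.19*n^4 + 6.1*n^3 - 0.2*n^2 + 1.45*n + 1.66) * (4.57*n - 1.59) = 19.1483*n^5 + 21.2149*n^4 - 10.613*n^3 + 6.9445*n^2 + 5.2807*n - 2.6394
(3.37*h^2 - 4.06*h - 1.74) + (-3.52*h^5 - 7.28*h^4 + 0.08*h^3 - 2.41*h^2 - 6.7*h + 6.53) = -3.52*h^5 - 7.28*h^4 + 0.08*h^3 + 0.96*h^2 - 10.76*h + 4.79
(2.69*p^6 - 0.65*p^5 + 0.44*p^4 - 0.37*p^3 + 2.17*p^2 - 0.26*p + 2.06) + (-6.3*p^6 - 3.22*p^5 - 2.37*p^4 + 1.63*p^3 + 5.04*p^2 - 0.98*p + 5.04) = -3.61*p^6 - 3.87*p^5 - 1.93*p^4 + 1.26*p^3 + 7.21*p^2 - 1.24*p + 7.1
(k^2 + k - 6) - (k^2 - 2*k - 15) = 3*k + 9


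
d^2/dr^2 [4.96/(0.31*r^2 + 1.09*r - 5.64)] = (-0.953312*r^2 - 3.351968*r + 4.96*(0.62*r + 1.09)*(1.24*r + 2.18) + 17.344128)/(0.31*r^2 + 1.09*r - 5.64)^3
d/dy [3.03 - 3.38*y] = -3.38000000000000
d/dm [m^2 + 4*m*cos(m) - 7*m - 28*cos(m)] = -4*m*sin(m) + 2*m + 28*sin(m) + 4*cos(m) - 7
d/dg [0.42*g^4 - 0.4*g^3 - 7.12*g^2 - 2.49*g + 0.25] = 1.68*g^3 - 1.2*g^2 - 14.24*g - 2.49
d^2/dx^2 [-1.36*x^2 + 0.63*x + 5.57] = -2.72000000000000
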